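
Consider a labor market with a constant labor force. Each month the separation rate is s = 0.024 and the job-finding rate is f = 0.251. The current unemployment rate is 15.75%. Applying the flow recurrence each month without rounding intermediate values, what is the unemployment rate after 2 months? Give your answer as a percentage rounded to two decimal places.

Unemployment rate after two months ≈ 12.42%.

With a fixed labor force, u_{t+1} = u_t + s·(1−u_t) − f·u_t = u_t·(1−s−f) + s.
Here 1−s−f = 0.725 and s = 0.024.
u_1 = 0.157500 × 0.725 + 0.024 = 0.138187.
u_2 = 0.138187 × 0.725 + 0.024 = 0.124186.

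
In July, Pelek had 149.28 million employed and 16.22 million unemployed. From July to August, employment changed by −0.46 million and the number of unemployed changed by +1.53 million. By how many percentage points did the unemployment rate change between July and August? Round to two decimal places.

The unemployment rate changed by +0.86 percentage points.

July: labor force = 149.28 + 16.22 = 165.50; u = 16.22/165.50 = 9.80%.
August: labor force = 148.82 + 17.75 = 166.57; u = 17.75/166.57 = 10.66%.
Change = 10.66% − 9.80% = +0.86 pp.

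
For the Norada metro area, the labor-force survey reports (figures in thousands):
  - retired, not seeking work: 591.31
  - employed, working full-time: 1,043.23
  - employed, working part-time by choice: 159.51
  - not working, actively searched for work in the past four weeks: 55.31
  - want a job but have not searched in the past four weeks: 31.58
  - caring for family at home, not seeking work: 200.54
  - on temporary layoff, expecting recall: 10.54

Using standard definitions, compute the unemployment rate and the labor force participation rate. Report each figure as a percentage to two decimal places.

Employed = 1,043.23 + 159.51 = 1,202.74 thousand.
Unemployed = 55.31 + 10.54 = 65.85 thousand (jobless and actively searching, or on temporary layoff).
Labor force = 1,202.74 + 65.85 = 1,268.59 thousand.
Not in labor force = 591.31 + 31.58 + 200.54 = 823.43 thousand (those not working and not actively searching are outside the labor force — including those who want a job but have given up searching).
Civilian working-age population = 1,268.59 + 823.43 = 2,092.02 thousand.
Unemployment rate = 65.85 / 1,268.59 = 5.19%.
Labor force participation rate = 1,268.59 / 2,092.02 = 60.64%.

Unemployment rate ≈ 5.19%; labor force participation rate ≈ 60.64%.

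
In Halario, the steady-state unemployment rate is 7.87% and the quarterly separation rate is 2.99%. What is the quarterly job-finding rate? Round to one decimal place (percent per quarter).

Job-finding rate ≈ 35.0% per quarter.

From u* = s/(s+f): f = s·(1−u)/u.
f = 2.99 × (1 − 0.0787) / 0.0787 = 2.7547 / 0.0787 ≈ 35.0% per quarter.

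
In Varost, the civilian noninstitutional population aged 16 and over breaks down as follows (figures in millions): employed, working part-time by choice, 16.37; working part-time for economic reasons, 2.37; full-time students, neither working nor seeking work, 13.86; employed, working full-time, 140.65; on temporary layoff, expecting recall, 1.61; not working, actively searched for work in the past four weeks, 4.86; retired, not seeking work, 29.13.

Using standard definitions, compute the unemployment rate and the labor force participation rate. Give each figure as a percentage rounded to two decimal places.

Unemployment rate ≈ 3.90%; labor force participation rate ≈ 79.42%.

Employed = 16.37 + 2.37 + 140.65 = 159.39 million (anyone who worked, including part-time for economic reasons, counts as employed).
Unemployed = 1.61 + 4.86 = 6.47 million (jobless and actively searching, or on temporary layoff).
Labor force = 159.39 + 6.47 = 165.86 million.
Not in labor force = 13.86 + 29.13 = 42.99 million (those not working and not actively searching are outside the labor force).
Civilian working-age population = 165.86 + 42.99 = 208.85 million.
Unemployment rate = 6.47 / 165.86 = 3.90%.
Labor force participation rate = 165.86 / 208.85 = 79.42%.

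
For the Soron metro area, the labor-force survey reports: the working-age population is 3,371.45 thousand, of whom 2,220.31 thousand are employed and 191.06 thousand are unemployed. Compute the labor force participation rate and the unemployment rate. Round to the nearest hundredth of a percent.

Labor force = employed + unemployed = 2,220.31 + 191.06 = 2,411.37 thousand.
Unemployment rate = 191.06 / 2,411.37 = 7.92%.
Labor force participation rate = 2,411.37 / 3,371.45 = 71.52%.

Labor force participation rate ≈ 71.52%; unemployment rate ≈ 7.92%.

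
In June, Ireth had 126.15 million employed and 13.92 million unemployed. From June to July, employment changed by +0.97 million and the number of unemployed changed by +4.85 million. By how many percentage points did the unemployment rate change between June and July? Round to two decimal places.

The unemployment rate changed by +2.93 percentage points.

June: labor force = 126.15 + 13.92 = 140.07; u = 13.92/140.07 = 9.94%.
July: labor force = 127.12 + 18.77 = 145.89; u = 18.77/145.89 = 12.87%.
Change = 12.87% − 9.94% = +2.93 pp.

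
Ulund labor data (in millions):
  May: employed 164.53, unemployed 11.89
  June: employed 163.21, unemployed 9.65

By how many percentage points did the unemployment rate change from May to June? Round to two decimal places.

The unemployment rate changed by −1.16 percentage points.

May: labor force = 164.53 + 11.89 = 176.42; u = 11.89/176.42 = 6.74%.
June: labor force = 163.21 + 9.65 = 172.86; u = 9.65/172.86 = 5.58%.
Change = 5.58% − 6.74% = −1.16 pp.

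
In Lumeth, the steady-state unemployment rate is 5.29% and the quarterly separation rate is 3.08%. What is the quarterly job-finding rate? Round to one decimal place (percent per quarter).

Job-finding rate ≈ 55.1% per quarter.

From u* = s/(s+f): f = s·(1−u)/u.
f = 3.08 × (1 − 0.0529) / 0.0529 = 2.9171 / 0.0529 ≈ 55.1% per quarter.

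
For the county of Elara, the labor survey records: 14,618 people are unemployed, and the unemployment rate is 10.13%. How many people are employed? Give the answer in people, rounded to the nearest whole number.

About 129,686 are employed.

Labor force = U / u = 14,618 / 0.1013 ≈ 144,304.
Employed = labor force − unemployed = 144,304 − 14,618 = 129,686.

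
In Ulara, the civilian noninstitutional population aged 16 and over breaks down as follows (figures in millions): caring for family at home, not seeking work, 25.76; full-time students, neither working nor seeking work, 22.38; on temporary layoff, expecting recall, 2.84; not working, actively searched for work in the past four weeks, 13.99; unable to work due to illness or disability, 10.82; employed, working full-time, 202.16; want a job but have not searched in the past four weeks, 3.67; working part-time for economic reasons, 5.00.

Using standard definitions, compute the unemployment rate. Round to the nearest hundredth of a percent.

Unemployment rate ≈ 7.51%.

Employed = 202.16 + 5.00 = 207.16 million (anyone who worked, including part-time for economic reasons, counts as employed).
Unemployed = 2.84 + 13.99 = 16.83 million (jobless and actively searching, or on temporary layoff).
Labor force = 207.16 + 16.83 = 223.99 million.
Unemployment rate = 16.83 / 223.99 = 7.51%.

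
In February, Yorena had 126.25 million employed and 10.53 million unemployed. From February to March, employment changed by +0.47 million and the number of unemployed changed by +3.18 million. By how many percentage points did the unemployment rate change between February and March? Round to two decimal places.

The unemployment rate changed by +2.06 percentage points.

February: labor force = 126.25 + 10.53 = 136.78; u = 10.53/136.78 = 7.70%.
March: labor force = 126.72 + 13.71 = 140.43; u = 13.71/140.43 = 9.76%.
Change = 9.76% − 7.70% = +2.06 pp.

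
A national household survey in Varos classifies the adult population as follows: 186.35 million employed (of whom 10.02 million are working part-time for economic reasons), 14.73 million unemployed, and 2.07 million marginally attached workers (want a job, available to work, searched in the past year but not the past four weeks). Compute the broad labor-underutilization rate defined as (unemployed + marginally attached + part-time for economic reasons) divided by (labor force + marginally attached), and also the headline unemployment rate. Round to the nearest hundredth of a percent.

Labor force = 186.35 + 14.73 = 201.08 million.
Numerator = 14.73 + 2.07 + 10.02 = 26.82 million.
Denominator = 201.08 + 2.07 = 203.15 million.
Broad rate = 26.82 / 203.15 = 13.20%.
Headline unemployment rate = 14.73 / 201.08 = 7.33%.

Broad underutilization rate ≈ 13.20%; headline unemployment rate ≈ 7.33%.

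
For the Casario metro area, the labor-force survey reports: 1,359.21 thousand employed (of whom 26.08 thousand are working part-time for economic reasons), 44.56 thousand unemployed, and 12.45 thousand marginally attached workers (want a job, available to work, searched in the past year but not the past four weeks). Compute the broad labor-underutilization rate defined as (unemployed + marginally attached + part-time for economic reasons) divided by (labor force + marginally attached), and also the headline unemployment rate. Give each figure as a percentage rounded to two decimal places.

Labor force = 1,359.21 + 44.56 = 1,403.77 thousand.
Numerator = 44.56 + 12.45 + 26.08 = 83.09 thousand.
Denominator = 1,403.77 + 12.45 = 1,416.22 thousand.
Broad rate = 83.09 / 1,416.22 = 5.87%.
Headline unemployment rate = 44.56 / 1,403.77 = 3.17%.

Broad underutilization rate ≈ 5.87%; headline unemployment rate ≈ 3.17%.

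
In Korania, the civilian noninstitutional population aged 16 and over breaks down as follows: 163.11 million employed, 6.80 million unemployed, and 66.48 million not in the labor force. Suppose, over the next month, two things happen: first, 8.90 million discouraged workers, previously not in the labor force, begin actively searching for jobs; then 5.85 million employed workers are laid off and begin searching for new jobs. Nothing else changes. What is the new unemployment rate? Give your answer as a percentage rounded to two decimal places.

New unemployment rate ≈ 12.05%.

Initially, labor force = 163.11 + 6.80 = 169.91 million, so u = 6.80/169.91 = 4.00%.
After the first change, unemployed and labor force both rise by 8.90 → E = 163.11, U = 15.70, labor force = 178.81 million.
After the second change, employed falls and unemployed rises by 5.85; labor force unchanged → E = 157.26, U = 21.55, labor force = 178.81 million.
New unemployment rate = 21.55 / 178.81 = 12.05%.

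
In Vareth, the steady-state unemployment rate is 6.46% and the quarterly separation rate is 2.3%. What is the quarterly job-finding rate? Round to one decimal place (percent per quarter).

From u* = s/(s+f): f = s·(1−u)/u.
f = 2.3 × (1 − 0.0646) / 0.0646 = 2.1514 / 0.0646 ≈ 33.3% per quarter.

Job-finding rate ≈ 33.3% per quarter.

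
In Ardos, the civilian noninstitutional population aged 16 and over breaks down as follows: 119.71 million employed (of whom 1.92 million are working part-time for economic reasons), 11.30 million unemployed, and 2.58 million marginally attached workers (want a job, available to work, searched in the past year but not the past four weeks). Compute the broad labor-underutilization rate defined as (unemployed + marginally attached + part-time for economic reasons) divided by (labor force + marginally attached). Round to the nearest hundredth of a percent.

Labor force = 119.71 + 11.30 = 131.01 million.
Numerator = 11.30 + 2.58 + 1.92 = 15.80 million.
Denominator = 131.01 + 2.58 = 133.59 million.
Broad rate = 15.80 / 133.59 = 11.83%.

Broad underutilization rate ≈ 11.83%.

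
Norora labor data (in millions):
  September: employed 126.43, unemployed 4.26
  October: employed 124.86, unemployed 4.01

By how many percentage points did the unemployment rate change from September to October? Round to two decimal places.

September: labor force = 126.43 + 4.26 = 130.69; u = 4.26/130.69 = 3.26%.
October: labor force = 124.86 + 4.01 = 128.87; u = 4.01/128.87 = 3.11%.
Change = 3.11% − 3.26% = −0.15 pp.

The unemployment rate changed by −0.15 percentage points.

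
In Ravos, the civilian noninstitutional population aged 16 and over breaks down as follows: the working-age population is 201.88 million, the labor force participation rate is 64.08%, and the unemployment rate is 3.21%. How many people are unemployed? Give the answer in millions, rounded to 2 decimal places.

Labor force = 0.6408 × 201.88 = 129.36 million.
Unemployed = 0.0321 × 129.36 ≈ 4.15 million.

About 4.15 million are unemployed.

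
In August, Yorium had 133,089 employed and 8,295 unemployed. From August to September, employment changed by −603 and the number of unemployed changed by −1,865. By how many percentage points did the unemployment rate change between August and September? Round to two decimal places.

The unemployment rate changed by −1.24 percentage points.

August: labor force = 133,089 + 8,295 = 141,384; u = 8,295/141,384 = 5.87%.
September: labor force = 132,486 + 6,430 = 138,916; u = 6,430/138,916 = 4.63%.
Change = 4.63% − 5.87% = −1.24 pp.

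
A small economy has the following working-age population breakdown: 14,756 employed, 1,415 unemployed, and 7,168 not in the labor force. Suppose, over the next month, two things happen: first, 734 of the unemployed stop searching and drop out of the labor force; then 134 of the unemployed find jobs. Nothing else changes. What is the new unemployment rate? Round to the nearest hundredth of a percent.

Initially, labor force = 14,756 + 1,415 = 16,171, so u = 1,415/16,171 = 8.75%.
After the first change, unemployed and labor force both fall by 734 → E = 14,756, U = 681, labor force = 15,437.
After the second change, unemployed falls and employed rises by 134; labor force unchanged → E = 14,890, U = 547, labor force = 15,437.
New unemployment rate = 547 / 15,437 = 3.54%.

New unemployment rate ≈ 3.54%.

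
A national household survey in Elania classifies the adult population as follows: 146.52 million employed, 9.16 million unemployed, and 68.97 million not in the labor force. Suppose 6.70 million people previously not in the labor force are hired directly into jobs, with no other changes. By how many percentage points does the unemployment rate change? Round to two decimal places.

The unemployment rate changes by −0.24 percentage points.

Initially, labor force = 146.52 + 9.16 = 155.68 million, so u = 9.16/155.68 = 5.88%.
After the change, employed and labor force both rise by 6.70; unemployed unchanged → E = 153.22, U = 9.16, labor force = 162.38 million.
New unemployment rate = 9.16 / 162.38 = 5.64%.
Change = 5.64% − 5.88% = −0.24 percentage points.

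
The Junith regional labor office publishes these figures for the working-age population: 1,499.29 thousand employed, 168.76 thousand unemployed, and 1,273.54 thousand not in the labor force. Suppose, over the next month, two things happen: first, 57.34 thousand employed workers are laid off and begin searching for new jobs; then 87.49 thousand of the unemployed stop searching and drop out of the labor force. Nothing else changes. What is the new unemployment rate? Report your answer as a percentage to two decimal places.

New unemployment rate ≈ 8.77%.

Initially, labor force = 1,499.29 + 168.76 = 1,668.05 thousand, so u = 168.76/1,668.05 = 10.12%.
After the first change, employed falls and unemployed rises by 57.34; labor force unchanged → E = 1,441.95, U = 226.10, labor force = 1,668.05 thousand.
After the second change, unemployed and labor force both fall by 87.49 → E = 1,441.95, U = 138.61, labor force = 1,580.56 thousand.
New unemployment rate = 138.61 / 1,580.56 = 8.77%.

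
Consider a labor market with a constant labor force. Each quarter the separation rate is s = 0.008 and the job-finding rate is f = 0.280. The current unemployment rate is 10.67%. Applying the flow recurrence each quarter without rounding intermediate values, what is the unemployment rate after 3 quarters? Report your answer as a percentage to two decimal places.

With a fixed labor force, u_{t+1} = u_t + s·(1−u_t) − f·u_t = u_t·(1−s−f) + s.
Here 1−s−f = 0.712 and s = 0.008.
u_1 = 0.106700 × 0.712 + 0.008 = 0.083970.
u_2 = 0.083970 × 0.712 + 0.008 = 0.067787.
u_3 = 0.067787 × 0.712 + 0.008 = 0.056264.

Unemployment rate after three quarters ≈ 5.63%.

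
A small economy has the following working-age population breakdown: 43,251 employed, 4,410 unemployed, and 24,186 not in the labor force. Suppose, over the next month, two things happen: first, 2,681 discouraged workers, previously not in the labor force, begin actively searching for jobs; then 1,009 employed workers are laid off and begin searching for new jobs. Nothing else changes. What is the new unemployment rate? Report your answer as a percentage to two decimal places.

New unemployment rate ≈ 16.09%.

Initially, labor force = 43,251 + 4,410 = 47,661, so u = 4,410/47,661 = 9.25%.
After the first change, unemployed and labor force both rise by 2,681 → E = 43,251, U = 7,091, labor force = 50,342.
After the second change, employed falls and unemployed rises by 1,009; labor force unchanged → E = 42,242, U = 8,100, labor force = 50,342.
New unemployment rate = 8,100 / 50,342 = 16.09%.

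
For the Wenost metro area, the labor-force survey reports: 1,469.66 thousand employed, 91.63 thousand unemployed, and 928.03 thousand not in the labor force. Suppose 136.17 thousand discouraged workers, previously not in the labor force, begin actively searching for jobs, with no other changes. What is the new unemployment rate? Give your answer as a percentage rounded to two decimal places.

Initially, labor force = 1,469.66 + 91.63 = 1,561.29 thousand, so u = 91.63/1,561.29 = 5.87%.
After the change, unemployed and labor force both rise by 136.17 → E = 1,469.66, U = 227.80, labor force = 1,697.46 thousand.
New unemployment rate = 227.80 / 1,697.46 = 13.42%.

New unemployment rate ≈ 13.42%.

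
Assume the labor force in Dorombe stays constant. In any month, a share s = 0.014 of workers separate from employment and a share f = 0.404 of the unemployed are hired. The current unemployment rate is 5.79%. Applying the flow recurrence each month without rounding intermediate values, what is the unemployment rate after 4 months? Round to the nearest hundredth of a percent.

With a fixed labor force, u_{t+1} = u_t + s·(1−u_t) − f·u_t = u_t·(1−s−f) + s.
Here 1−s−f = 0.582 and s = 0.014.
u_1 = 0.057900 × 0.582 + 0.014 = 0.047698.
u_2 = 0.047698 × 0.582 + 0.014 = 0.041760.
u_3 = 0.041760 × 0.582 + 0.014 = 0.038304.
u_4 = 0.038304 × 0.582 + 0.014 = 0.036293.

Unemployment rate after four months ≈ 3.63%.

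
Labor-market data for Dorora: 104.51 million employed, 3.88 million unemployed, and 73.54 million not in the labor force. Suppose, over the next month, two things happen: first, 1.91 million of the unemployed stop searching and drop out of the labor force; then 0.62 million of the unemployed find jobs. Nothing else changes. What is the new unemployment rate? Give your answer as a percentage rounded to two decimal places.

New unemployment rate ≈ 1.27%.

Initially, labor force = 104.51 + 3.88 = 108.39 million, so u = 3.88/108.39 = 3.58%.
After the first change, unemployed and labor force both fall by 1.91 → E = 104.51, U = 1.97, labor force = 106.48 million.
After the second change, unemployed falls and employed rises by 0.62; labor force unchanged → E = 105.13, U = 1.35, labor force = 106.48 million.
New unemployment rate = 1.35 / 106.48 = 1.27%.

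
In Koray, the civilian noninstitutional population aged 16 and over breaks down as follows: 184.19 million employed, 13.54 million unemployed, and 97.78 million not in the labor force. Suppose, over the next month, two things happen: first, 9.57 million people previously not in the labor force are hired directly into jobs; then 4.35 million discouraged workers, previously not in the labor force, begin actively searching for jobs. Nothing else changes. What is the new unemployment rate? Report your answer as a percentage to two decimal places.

New unemployment rate ≈ 8.45%.

Initially, labor force = 184.19 + 13.54 = 197.73 million, so u = 13.54/197.73 = 6.85%.
After the first change, employed and labor force both rise by 9.57; unemployed unchanged → E = 193.76, U = 13.54, labor force = 207.30 million.
After the second change, unemployed and labor force both rise by 4.35 → E = 193.76, U = 17.89, labor force = 211.65 million.
New unemployment rate = 17.89 / 211.65 = 8.45%.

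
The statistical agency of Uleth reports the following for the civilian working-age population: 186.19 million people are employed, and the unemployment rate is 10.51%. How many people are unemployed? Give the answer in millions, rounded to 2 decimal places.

Let U be the number unemployed. The labor force is E + U, and U/(E+U) = 0.1051.
So U = 0.1051 × 186.19 / (1 − 0.1051) = 19.5686 / 0.8949 ≈ 21.87 million.

About 21.87 million are unemployed.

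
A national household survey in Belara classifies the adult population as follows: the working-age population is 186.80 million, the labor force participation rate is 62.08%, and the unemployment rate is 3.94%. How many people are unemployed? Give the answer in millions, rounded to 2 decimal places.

Labor force = 0.6208 × 186.80 = 115.97 million.
Unemployed = 0.0394 × 115.97 ≈ 4.57 million.

About 4.57 million are unemployed.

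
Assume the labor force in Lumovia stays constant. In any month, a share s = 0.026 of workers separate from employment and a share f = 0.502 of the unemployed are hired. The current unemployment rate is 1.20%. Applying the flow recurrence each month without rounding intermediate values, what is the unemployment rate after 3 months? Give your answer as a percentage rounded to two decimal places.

Unemployment rate after three months ≈ 4.53%.

With a fixed labor force, u_{t+1} = u_t + s·(1−u_t) − f·u_t = u_t·(1−s−f) + s.
Here 1−s−f = 0.472 and s = 0.026.
u_1 = 0.012000 × 0.472 + 0.026 = 0.031664.
u_2 = 0.031664 × 0.472 + 0.026 = 0.040945.
u_3 = 0.040945 × 0.472 + 0.026 = 0.045326.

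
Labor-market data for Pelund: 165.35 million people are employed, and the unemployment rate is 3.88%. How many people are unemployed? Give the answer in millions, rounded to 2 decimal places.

Let U be the number unemployed. The labor force is E + U, and U/(E+U) = 0.0388.
So U = 0.0388 × 165.35 / (1 − 0.0388) = 6.4156 / 0.9612 ≈ 6.67 million.

About 6.67 million are unemployed.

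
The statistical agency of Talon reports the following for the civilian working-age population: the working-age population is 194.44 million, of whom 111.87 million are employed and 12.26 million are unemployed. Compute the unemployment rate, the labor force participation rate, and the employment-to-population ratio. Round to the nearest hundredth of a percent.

Labor force = employed + unemployed = 111.87 + 12.26 = 124.13 million.
Unemployment rate = 12.26 / 124.13 = 9.88%.
Labor force participation rate = 124.13 / 194.44 = 63.84%.
Employment-population ratio = 111.87 / 194.44 = 57.53%.

Unemployment rate ≈ 9.88%; labor force participation rate ≈ 63.84%; employment-population ratio ≈ 57.53%.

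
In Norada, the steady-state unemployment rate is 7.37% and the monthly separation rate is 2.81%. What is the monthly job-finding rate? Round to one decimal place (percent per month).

Job-finding rate ≈ 35.3% per month.

From u* = s/(s+f): f = s·(1−u)/u.
f = 2.81 × (1 − 0.0737) / 0.0737 = 2.6029 / 0.0737 ≈ 35.3% per month.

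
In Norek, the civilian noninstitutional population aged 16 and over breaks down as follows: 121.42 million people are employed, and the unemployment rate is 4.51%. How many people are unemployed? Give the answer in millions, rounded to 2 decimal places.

About 5.73 million are unemployed.

Let U be the number unemployed. The labor force is E + U, and U/(E+U) = 0.0451.
So U = 0.0451 × 121.42 / (1 − 0.0451) = 5.4760 / 0.9549 ≈ 5.73 million.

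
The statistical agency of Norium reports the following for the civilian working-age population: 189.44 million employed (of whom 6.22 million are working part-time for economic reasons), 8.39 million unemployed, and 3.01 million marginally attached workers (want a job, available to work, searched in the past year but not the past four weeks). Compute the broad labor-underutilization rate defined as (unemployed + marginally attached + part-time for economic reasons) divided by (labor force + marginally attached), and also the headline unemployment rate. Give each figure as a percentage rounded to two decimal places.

Broad underutilization rate ≈ 8.77%; headline unemployment rate ≈ 4.24%.

Labor force = 189.44 + 8.39 = 197.83 million.
Numerator = 8.39 + 3.01 + 6.22 = 17.62 million.
Denominator = 197.83 + 3.01 = 200.84 million.
Broad rate = 17.62 / 200.84 = 8.77%.
Headline unemployment rate = 8.39 / 197.83 = 4.24%.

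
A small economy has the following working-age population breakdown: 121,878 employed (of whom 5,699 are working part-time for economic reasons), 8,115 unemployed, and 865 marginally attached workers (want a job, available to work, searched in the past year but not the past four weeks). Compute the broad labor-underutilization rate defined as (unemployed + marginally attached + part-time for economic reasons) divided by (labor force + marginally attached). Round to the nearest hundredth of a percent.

Broad underutilization rate ≈ 11.22%.

Labor force = 121,878 + 8,115 = 129,993.
Numerator = 8,115 + 865 + 5,699 = 14,679.
Denominator = 129,993 + 865 = 130,858.
Broad rate = 14,679 / 130,858 = 11.22%.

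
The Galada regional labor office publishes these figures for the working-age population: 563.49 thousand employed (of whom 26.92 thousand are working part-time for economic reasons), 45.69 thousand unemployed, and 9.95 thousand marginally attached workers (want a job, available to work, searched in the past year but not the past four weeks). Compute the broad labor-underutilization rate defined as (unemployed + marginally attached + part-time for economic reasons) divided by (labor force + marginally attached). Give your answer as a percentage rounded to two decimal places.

Broad underutilization rate ≈ 13.33%.

Labor force = 563.49 + 45.69 = 609.18 thousand.
Numerator = 45.69 + 9.95 + 26.92 = 82.56 thousand.
Denominator = 609.18 + 9.95 = 619.13 thousand.
Broad rate = 82.56 / 619.13 = 13.33%.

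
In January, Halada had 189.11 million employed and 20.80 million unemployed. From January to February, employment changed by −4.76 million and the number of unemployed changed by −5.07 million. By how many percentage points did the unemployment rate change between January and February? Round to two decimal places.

January: labor force = 189.11 + 20.80 = 209.91; u = 20.80/209.91 = 9.91%.
February: labor force = 184.35 + 15.73 = 200.08; u = 15.73/200.08 = 7.86%.
Change = 7.86% − 9.91% = −2.05 pp.

The unemployment rate changed by −2.05 percentage points.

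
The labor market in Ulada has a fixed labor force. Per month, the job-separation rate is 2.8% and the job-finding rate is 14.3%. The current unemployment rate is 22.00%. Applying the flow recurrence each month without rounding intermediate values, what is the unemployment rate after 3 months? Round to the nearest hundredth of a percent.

With a fixed labor force, u_{t+1} = u_t + s·(1−u_t) − f·u_t = u_t·(1−s−f) + s.
Here 1−s−f = 0.829 and s = 0.028.
u_1 = 0.220000 × 0.829 + 0.028 = 0.210380.
u_2 = 0.210380 × 0.829 + 0.028 = 0.202405.
u_3 = 0.202405 × 0.829 + 0.028 = 0.195794.

Unemployment rate after three months ≈ 19.58%.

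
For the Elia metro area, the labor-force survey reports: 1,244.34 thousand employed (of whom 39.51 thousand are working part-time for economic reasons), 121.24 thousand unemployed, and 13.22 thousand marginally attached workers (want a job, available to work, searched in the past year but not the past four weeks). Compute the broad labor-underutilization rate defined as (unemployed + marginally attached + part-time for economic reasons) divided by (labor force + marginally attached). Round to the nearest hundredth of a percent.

Broad underutilization rate ≈ 12.62%.

Labor force = 1,244.34 + 121.24 = 1,365.58 thousand.
Numerator = 121.24 + 13.22 + 39.51 = 173.97 thousand.
Denominator = 1,365.58 + 13.22 = 1,378.80 thousand.
Broad rate = 173.97 / 1,378.80 = 12.62%.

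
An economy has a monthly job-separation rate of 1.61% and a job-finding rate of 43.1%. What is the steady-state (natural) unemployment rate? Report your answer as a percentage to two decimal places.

At steady state the flows balance: s·E = f·U, so U/(E+U) = s/(s+f).
u* = 1.61 / (1.61 + 43.1) = 1.61 / 44.71 = 3.60%.

Steady-state unemployment rate ≈ 3.60%.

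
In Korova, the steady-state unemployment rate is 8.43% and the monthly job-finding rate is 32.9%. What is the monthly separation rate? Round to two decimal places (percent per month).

Separation rate ≈ 3.03% per month.

From u* = s/(s+f): s = u·f/(1−u).
s = 0.0843 × 32.9 / (1 − 0.0843) = 2.7735 / 0.9157 ≈ 3.03% per month.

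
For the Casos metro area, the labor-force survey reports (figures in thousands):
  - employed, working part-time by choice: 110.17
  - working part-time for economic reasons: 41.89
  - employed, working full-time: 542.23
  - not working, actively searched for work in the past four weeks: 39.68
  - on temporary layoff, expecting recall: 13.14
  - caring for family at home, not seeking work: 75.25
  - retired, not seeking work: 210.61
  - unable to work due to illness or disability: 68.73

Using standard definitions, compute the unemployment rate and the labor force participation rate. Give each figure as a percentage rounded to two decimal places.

Employed = 110.17 + 41.89 + 542.23 = 694.29 thousand (anyone who worked, including part-time for economic reasons, counts as employed).
Unemployed = 39.68 + 13.14 = 52.82 thousand (jobless and actively searching, or on temporary layoff).
Labor force = 694.29 + 52.82 = 747.11 thousand.
Not in labor force = 75.25 + 210.61 + 68.73 = 354.59 thousand (those not working and not actively searching are outside the labor force).
Civilian working-age population = 747.11 + 354.59 = 1,101.70 thousand.
Unemployment rate = 52.82 / 747.11 = 7.07%.
Labor force participation rate = 747.11 / 1,101.70 = 67.81%.

Unemployment rate ≈ 7.07%; labor force participation rate ≈ 67.81%.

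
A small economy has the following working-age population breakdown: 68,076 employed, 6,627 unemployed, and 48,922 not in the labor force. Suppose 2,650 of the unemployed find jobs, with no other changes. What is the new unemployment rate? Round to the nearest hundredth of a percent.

New unemployment rate ≈ 5.32%.

Initially, labor force = 68,076 + 6,627 = 74,703, so u = 6,627/74,703 = 8.87%.
After the change, unemployed falls and employed rises by 2,650; labor force unchanged → E = 70,726, U = 3,977, labor force = 74,703.
New unemployment rate = 3,977 / 74,703 = 5.32%.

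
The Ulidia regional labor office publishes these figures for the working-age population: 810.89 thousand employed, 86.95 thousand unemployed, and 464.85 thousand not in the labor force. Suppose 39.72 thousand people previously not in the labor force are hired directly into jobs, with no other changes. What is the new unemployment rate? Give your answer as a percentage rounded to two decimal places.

Initially, labor force = 810.89 + 86.95 = 897.84 thousand, so u = 86.95/897.84 = 9.68%.
After the change, employed and labor force both rise by 39.72; unemployed unchanged → E = 850.61, U = 86.95, labor force = 937.56 thousand.
New unemployment rate = 86.95 / 937.56 = 9.27%.

New unemployment rate ≈ 9.27%.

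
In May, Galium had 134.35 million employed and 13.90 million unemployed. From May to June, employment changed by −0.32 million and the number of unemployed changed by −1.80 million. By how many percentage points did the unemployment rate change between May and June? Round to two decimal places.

The unemployment rate changed by −1.10 percentage points.

May: labor force = 134.35 + 13.90 = 148.25; u = 13.90/148.25 = 9.38%.
June: labor force = 134.03 + 12.10 = 146.13; u = 12.10/146.13 = 8.28%.
Change = 8.28% − 9.38% = −1.10 pp.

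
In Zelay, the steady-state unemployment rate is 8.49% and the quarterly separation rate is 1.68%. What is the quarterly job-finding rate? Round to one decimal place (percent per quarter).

From u* = s/(s+f): f = s·(1−u)/u.
f = 1.68 × (1 − 0.0849) / 0.0849 = 1.5374 / 0.0849 ≈ 18.1% per quarter.

Job-finding rate ≈ 18.1% per quarter.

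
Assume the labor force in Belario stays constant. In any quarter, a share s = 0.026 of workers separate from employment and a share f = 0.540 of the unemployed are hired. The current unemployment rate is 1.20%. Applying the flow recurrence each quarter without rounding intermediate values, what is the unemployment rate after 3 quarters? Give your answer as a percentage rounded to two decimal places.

With a fixed labor force, u_{t+1} = u_t + s·(1−u_t) − f·u_t = u_t·(1−s−f) + s.
Here 1−s−f = 0.434 and s = 0.026.
u_1 = 0.012000 × 0.434 + 0.026 = 0.031208.
u_2 = 0.031208 × 0.434 + 0.026 = 0.039544.
u_3 = 0.039544 × 0.434 + 0.026 = 0.043162.

Unemployment rate after three quarters ≈ 4.32%.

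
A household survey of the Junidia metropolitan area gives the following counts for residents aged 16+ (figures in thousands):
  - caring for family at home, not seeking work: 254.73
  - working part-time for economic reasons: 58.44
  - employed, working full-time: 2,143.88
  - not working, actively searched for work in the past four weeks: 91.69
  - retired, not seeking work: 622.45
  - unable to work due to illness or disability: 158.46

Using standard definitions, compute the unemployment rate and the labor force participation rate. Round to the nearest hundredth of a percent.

Unemployment rate ≈ 4.00%; labor force participation rate ≈ 68.90%.

Employed = 58.44 + 2,143.88 = 2,202.32 thousand (anyone who worked, including part-time for economic reasons, counts as employed).
Unemployed = 91.69 thousand.
Labor force = 2,202.32 + 91.69 = 2,294.01 thousand.
Not in labor force = 254.73 + 622.45 + 158.46 = 1,035.64 thousand (those not working and not actively searching are outside the labor force).
Civilian working-age population = 2,294.01 + 1,035.64 = 3,329.65 thousand.
Unemployment rate = 91.69 / 2,294.01 = 4.00%.
Labor force participation rate = 2,294.01 / 3,329.65 = 68.90%.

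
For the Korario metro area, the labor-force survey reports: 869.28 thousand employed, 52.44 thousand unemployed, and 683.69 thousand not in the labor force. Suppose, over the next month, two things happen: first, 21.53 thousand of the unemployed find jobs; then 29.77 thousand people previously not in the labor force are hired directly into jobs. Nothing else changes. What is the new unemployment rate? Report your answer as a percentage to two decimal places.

New unemployment rate ≈ 3.25%.

Initially, labor force = 869.28 + 52.44 = 921.72 thousand, so u = 52.44/921.72 = 5.69%.
After the first change, unemployed falls and employed rises by 21.53; labor force unchanged → E = 890.81, U = 30.91, labor force = 921.72 thousand.
After the second change, employed and labor force both rise by 29.77; unemployed unchanged → E = 920.58, U = 30.91, labor force = 951.49 thousand.
New unemployment rate = 30.91 / 951.49 = 3.25%.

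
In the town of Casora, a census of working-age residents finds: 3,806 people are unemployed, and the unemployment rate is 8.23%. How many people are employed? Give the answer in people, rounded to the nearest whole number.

Labor force = U / u = 3,806 / 0.0823 ≈ 46,245.
Employed = labor force − unemployed = 46,245 − 3,806 = 42,439.

About 42,439 are employed.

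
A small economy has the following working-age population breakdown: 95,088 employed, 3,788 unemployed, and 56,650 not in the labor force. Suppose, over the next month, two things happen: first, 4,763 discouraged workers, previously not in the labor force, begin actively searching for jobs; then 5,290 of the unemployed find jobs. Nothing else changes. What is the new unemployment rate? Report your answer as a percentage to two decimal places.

New unemployment rate ≈ 3.15%.

Initially, labor force = 95,088 + 3,788 = 98,876, so u = 3,788/98,876 = 3.83%.
After the first change, unemployed and labor force both rise by 4,763 → E = 95,088, U = 8,551, labor force = 103,639.
After the second change, unemployed falls and employed rises by 5,290; labor force unchanged → E = 100,378, U = 3,261, labor force = 103,639.
New unemployment rate = 3,261 / 103,639 = 3.15%.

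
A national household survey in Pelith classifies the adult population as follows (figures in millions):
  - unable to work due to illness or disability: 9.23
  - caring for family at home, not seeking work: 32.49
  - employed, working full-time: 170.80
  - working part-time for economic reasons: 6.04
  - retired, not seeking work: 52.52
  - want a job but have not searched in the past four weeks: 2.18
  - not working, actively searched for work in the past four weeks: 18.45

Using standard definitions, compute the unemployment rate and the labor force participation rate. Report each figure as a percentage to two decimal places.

Unemployment rate ≈ 9.45%; labor force participation rate ≈ 66.95%.

Employed = 170.80 + 6.04 = 176.84 million (anyone who worked, including part-time for economic reasons, counts as employed).
Unemployed = 18.45 million.
Labor force = 176.84 + 18.45 = 195.29 million.
Not in labor force = 9.23 + 32.49 + 52.52 + 2.18 = 96.42 million (those not working and not actively searching are outside the labor force — including those who want a job but have given up searching).
Civilian working-age population = 195.29 + 96.42 = 291.71 million.
Unemployment rate = 18.45 / 195.29 = 9.45%.
Labor force participation rate = 195.29 / 291.71 = 66.95%.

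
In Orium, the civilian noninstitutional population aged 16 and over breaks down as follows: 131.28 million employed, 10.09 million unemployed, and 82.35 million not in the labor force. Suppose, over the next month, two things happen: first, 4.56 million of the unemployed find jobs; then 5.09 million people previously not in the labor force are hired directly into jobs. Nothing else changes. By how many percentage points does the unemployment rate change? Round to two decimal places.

Initially, labor force = 131.28 + 10.09 = 141.37 million, so u = 10.09/141.37 = 7.14%.
After the first change, unemployed falls and employed rises by 4.56; labor force unchanged → E = 135.84, U = 5.53, labor force = 141.37 million.
After the second change, employed and labor force both rise by 5.09; unemployed unchanged → E = 140.93, U = 5.53, labor force = 146.46 million.
New unemployment rate = 5.53 / 146.46 = 3.78%.
Change = 3.78% − 7.14% = −3.36 percentage points.

The unemployment rate changes by −3.36 percentage points.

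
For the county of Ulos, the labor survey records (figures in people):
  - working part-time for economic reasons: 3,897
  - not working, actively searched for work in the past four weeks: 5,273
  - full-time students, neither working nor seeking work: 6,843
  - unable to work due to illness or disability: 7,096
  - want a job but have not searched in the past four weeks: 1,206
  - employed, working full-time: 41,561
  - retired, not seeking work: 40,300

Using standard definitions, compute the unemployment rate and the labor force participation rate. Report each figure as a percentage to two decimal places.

Employed = 3,897 + 41,561 = 45,458 (anyone who worked, including part-time for economic reasons, counts as employed).
Unemployed = 5,273.
Labor force = 45,458 + 5,273 = 50,731.
Not in labor force = 6,843 + 7,096 + 1,206 + 40,300 = 55,445 (those not working and not actively searching are outside the labor force — including those who want a job but have given up searching).
Civilian working-age population = 50,731 + 55,445 = 106,176.
Unemployment rate = 5,273 / 50,731 = 10.39%.
Labor force participation rate = 50,731 / 106,176 = 47.78%.

Unemployment rate ≈ 10.39%; labor force participation rate ≈ 47.78%.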